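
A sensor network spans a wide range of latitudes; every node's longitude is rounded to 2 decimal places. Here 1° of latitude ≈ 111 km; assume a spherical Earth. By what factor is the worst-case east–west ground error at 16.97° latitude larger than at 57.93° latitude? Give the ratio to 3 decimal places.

Rounding to 2 decimal places leaves the longitude within ±0.005° of the true value.
At 16.97°: 0.005° × 111000 × cos 16.97° = 0.005 × 111000 × 0.9565 ≈ 530.83 m.
At 57.93°: 0.005° × 111000 × cos 57.93° = 0.005 × 111000 × 0.5310 ≈ 294.68 m.
The ratio reduces to cos 16.97° / cos 57.93° = 0.9565/0.5310 ≈ 1.8014.

1.801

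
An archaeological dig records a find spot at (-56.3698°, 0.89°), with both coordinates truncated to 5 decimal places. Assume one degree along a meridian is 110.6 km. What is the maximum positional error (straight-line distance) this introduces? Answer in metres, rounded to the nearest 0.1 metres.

1.3 metres

Truncating at 5 decimal places can drop up to a full unit in the last place, so each coordinate may be off by as much as 1e-05°.
Latitude error → 1e-05 × 110600 = 1.106 m along the meridian.
East–west component at 56.3698°: 1e-05° × 110600 × cos 56.3698° ≈ 1e-05 × 61253.7 ≈ 0.612537 m.
Worst case both components are at the extreme and orthogonal: √(1.106² + 0.612537²) ≈ 1.26429 m.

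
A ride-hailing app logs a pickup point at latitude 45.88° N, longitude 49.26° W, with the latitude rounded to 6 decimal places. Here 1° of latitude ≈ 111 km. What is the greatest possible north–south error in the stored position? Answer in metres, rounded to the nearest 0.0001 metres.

Rounding to 6 decimal places leaves the latitude within ±5e-07° of the true value.
Along the meridian that is 5e-07° × 111000 m/° = 0.0555 m.

0.0555 metres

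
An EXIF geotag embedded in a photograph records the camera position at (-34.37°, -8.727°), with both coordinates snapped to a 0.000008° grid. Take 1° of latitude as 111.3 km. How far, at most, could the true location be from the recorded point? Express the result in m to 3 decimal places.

With a 0.000008° grid the true value lies within half a step, ±0.000008°/2 = ±4e-06°, of the stored one.
North–south component: 4e-06° × 111300 = 0.4452 m.
East–west component at 34.37°: 4e-06° × 111300 × cos 34.37° ≈ 4e-06 × 91868 ≈ 0.367472 m.
Combining orthogonally: (0.4452² + 0.367472²)^½ ≈ 0.577268 m.

0.577 m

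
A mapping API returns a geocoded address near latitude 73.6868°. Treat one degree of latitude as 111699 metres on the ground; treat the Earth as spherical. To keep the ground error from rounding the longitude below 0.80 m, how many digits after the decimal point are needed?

At 73.6868° one degree of longitude covers 111699 × cos 73.6868° ≈ 111699 × 0.2809 ≈ 31374.9 m.
With N decimal places the half-ulp bound is 0.5·10⁻ᴺ°, or 0.5·10⁻ᴺ × 31374.9 m on the ground.
Setting 15687.4 × 10⁻ᴺ ≤ 0.80 gives 10ᴺ ≥ 1.961e+04, i.e. N ≥ 4.29.
So 5 decimal places suffice (0.157 m); 4 would allow up to 1.57 m.

5 decimal places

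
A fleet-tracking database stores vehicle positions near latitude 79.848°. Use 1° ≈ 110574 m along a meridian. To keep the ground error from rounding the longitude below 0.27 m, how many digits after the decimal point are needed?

At 79.848° one degree of longitude covers 110574 × cos 79.848° ≈ 110574 × 0.1763 ≈ 19489.8 m.
With N decimal places the half-ulp bound is 0.5·10⁻ᴺ°, or 0.5·10⁻ᴺ × 19489.8 m on the ground.
Setting 9744.9 × 10⁻ᴺ ≤ 0.27 gives 10ᴺ ≥ 3.609e+04, i.e. N ≥ 4.56.
At 4 places the error can reach 0.974 m, but 5 places keeps it to 0.0974 m.

5 decimal places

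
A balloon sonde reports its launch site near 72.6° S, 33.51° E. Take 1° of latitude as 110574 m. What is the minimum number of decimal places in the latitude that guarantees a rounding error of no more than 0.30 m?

One degree of latitude covers 110574 m.
With N decimal places the half-ulp bound is 0.5·10⁻ᴺ°, or 0.5·10⁻ᴺ × 110574 m on the ground.
Need 0.5 × 110574 × 10⁻ᴺ ≤ 0.30 → 10⁻ᴺ ≤ 5.426e-06, so N ≥ 5.27.
So 6 decimal places suffice (0.0553 m); 5 would allow up to 0.553 m.

6 decimal places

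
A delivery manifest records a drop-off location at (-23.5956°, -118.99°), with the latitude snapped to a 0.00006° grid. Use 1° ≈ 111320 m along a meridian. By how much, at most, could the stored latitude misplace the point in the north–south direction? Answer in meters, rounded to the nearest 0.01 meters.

With a 0.00006° grid the true value lies within half a step, ±0.00006°/2 = ±3e-05°, of the stored one.
Along the meridian that is 3e-05° × 111320 m/° = 3.3396 m.

3.34 meters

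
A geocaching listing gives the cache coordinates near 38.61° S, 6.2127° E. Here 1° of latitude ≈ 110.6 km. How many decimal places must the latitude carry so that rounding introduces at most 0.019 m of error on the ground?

7

One degree of latitude covers 110600 m.
N decimal places → at most half a unit in the last place, 0.5 × 10⁻ᴺ° = 110600/2 × 10⁻ᴺ m.
Setting 55300 × 10⁻ᴺ ≤ 0.019 gives 10ᴺ ≥ 2.911e+06, i.e. N ≥ 6.46.
N = 6 would give 0.0553 m (too coarse); N = 7 gives 0.00553 m ≤ 0.019 m.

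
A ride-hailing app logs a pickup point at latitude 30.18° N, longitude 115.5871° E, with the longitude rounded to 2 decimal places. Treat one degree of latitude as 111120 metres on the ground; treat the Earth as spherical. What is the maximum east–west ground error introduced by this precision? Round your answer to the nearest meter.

Rounding to 2 decimal places leaves the longitude within ±0.005° of the true value.
Parallels shrink by cos φ, so at 30.18° a degree of longitude is 111120 × 0.8645 ≈ 96057.7 m.
East–west error: 0.005° × 96057.7 m/° ≈ 480.289 m.

480 meters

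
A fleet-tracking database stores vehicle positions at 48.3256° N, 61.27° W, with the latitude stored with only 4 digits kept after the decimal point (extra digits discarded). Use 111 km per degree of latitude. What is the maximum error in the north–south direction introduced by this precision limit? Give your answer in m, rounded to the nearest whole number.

11 m

Truncating at 4 decimal places can drop up to a full unit in the last place, so the latitude may be off by as much as 0.0001°.
So the N–S error is at most 0.0001 × 111000 = 11.1 m.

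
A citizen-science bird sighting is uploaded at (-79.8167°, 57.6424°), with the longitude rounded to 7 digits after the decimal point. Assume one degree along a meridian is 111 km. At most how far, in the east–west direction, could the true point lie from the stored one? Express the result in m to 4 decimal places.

0.0010 m

Rounding to 7 decimal places leaves the longitude within ±5e-08° of the true value.
At latitude 79.8167° a degree of longitude spans 111000 m × cos 79.8167° = 111000 × 0.1768 ≈ 19624.6 m.
So at most 5e-08° × 19624.6 ≈ 0.000981228 m east–west.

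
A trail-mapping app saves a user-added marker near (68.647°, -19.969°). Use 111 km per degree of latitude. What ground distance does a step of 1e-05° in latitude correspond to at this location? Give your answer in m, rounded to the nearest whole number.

Along a meridian 1e-05° is 1e-05 × 111000 = 1.11 m.

1 m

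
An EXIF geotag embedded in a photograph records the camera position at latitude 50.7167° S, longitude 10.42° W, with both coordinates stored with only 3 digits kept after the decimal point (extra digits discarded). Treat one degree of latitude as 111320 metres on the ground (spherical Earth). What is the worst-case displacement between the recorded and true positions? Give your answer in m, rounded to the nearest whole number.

132 m

Truncating at 3 decimal places can drop up to a full unit in the last place, so each coordinate may be off by as much as 0.001°.
N–S: 0.001° × 111320 m/° = 111.32 m.
East–west component at 50.7167°: 0.001° × 111320 × cos 50.7167° ≈ 0.001 × 70482.8 ≈ 70.4828 m.
The two errors are perpendicular, so the maximum displacement is √(111.32² + 70.4828²) ≈ 131.757 m.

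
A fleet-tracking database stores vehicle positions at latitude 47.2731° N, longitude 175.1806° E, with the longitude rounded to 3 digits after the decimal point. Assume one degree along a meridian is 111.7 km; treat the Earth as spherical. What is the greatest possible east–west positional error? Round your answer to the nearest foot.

Rounding to 3 decimal places leaves the longitude within ±0.0005° of the true value.
One degree of longitude at 47.2731° is 111700 × cos 47.2731° ≈ 111700 × 0.6785 = 75789 m.
Maximum E–W displacement: 0.0005 × 75789 = 37.8945 m.
Converting: 37.8945 m × 3.2808 ft/m ≈ 124.33 ft.

124 feet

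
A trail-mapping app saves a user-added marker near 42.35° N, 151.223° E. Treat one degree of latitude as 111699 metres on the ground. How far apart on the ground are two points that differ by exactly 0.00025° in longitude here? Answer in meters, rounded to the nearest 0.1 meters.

20.6 meters

0.00025° of longitude at 42.35° is 0.00025 × 111699 × cos 42.35° ≈ 0.00025 × 82550.4 = 20.6376 m.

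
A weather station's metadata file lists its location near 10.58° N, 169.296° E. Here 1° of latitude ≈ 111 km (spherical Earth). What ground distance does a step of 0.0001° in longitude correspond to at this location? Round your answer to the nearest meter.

0.0001° of longitude at 10.58° is 0.0001 × 111000 × cos 10.58° ≈ 0.0001 × 109113 = 10.9113 m.

11 meters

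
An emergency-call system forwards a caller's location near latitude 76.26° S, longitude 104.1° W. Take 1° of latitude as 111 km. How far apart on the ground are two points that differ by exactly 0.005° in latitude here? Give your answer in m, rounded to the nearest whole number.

555 m

0.005° × 111000 m/° = 555 m.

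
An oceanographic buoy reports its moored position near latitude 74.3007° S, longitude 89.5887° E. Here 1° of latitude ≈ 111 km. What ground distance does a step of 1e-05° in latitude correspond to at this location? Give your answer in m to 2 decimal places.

1e-05° × 111000 m/° = 1.11 m.

1.11 m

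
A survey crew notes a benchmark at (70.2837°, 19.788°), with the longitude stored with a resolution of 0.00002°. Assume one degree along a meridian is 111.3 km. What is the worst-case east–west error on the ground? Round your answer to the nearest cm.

38 cm

With a 0.00002° grid the true value lies within half a step, ±0.00002°/2 = ±1e-05°, of the stored one.
One degree of longitude at 70.2837° is 111300 × cos 70.2837° ≈ 111300 × 0.3374 = 37548.5 m.
So at most 1e-05° × 37548.5 ≈ 0.375485 m east–west.
That is 0.375485 m = 37.549 cm.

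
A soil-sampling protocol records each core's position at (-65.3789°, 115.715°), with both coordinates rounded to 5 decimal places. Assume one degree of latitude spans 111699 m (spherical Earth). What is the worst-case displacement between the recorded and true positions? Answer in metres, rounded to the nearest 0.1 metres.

Rounding to 5 decimal places leaves each coordinate within ±5e-06° of the true value.
N–S: 5e-06° × 111699 m/° = 0.558495 m.
East–west component at 65.3789°: 5e-06° × 111699 × cos 65.3789° ≈ 5e-06 × 46535.5 ≈ 0.232678 m.
The two errors are perpendicular, so the maximum displacement is √(0.558495² + 0.232678²) ≈ 0.605025 m.

0.6 metres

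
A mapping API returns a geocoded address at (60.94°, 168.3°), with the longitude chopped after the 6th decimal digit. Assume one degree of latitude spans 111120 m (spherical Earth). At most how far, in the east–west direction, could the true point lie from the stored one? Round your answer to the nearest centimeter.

Truncating at 6 decimal places can drop up to a full unit in the last place, so the longitude may be off by as much as 1e-06°.
One degree of longitude at 60.94° is 111120 × cos 60.94° ≈ 111120 × 0.4857 = 53973.8 m.
East–west error: 1e-06° × 53973.8 m/° ≈ 0.0539738 m.
That is 0.0539738 m = 5.3974 cm.

5 centimeters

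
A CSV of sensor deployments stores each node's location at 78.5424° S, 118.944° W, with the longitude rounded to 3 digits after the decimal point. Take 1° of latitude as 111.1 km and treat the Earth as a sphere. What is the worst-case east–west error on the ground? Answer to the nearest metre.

Rounding to 3 decimal places leaves the longitude within ±0.0005° of the true value.
One degree of longitude at 78.5424° is 111100 × cos 78.5424° ≈ 111100 × 0.1986 = 22069.2 m.
Maximum E–W displacement: 0.0005 × 22069.2 = 11.0346 m.

11 metres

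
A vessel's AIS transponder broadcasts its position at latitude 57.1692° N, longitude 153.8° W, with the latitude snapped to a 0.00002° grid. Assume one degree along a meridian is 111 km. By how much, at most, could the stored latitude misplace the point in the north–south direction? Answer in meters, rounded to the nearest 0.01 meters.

1.11 meters

With a 0.00002° grid the true value lies within half a step, ±0.00002°/2 = ±1e-05°, of the stored one.
North–south distance: 1e-05° × 111000 m/° = 1.11 m.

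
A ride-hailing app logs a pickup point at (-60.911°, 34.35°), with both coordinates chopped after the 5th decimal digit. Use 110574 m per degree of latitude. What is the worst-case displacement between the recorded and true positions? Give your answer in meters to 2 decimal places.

Truncating at 5 decimal places can drop up to a full unit in the last place, so each coordinate may be off by as much as 1e-05°.
Latitude error → 1e-05 × 110574 = 1.10574 m along the meridian.
East–west component at 60.911°: 1e-05° × 110574 × cos 60.911° ≈ 1e-05 × 53757.5 ≈ 0.537575 m.
Worst case both components are at the extreme and orthogonal: √(1.10574² + 0.537575²) ≈ 1.22949 m.

1.23 meters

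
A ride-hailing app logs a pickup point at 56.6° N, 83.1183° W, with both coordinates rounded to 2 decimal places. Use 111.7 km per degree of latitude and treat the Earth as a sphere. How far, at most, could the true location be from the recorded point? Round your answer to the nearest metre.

638 metres

Rounding to 2 decimal places leaves each coordinate within ±0.005° of the true value.
North–south component: 0.005° × 111700 = 558.5 m.
Longitude error → 0.005 × 111700 × cos 56.6° = 0.005 × 111700 × 0.5505 ≈ 307.443 m.
The two errors are perpendicular, so the maximum displacement is √(558.5² + 307.443²) ≈ 637.529 m.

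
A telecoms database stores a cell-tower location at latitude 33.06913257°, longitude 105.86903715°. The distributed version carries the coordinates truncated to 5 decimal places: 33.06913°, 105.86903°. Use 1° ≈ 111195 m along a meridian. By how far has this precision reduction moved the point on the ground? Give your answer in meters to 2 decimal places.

Δlat = 33.06913257 − 33.06913 = +0.00000257°; Δlon = 105.86903715 − 105.86903 = +0.00000715°.
N–S: 0.00000257° × 111195 m/° = 0.285771 m.
East–west at this latitude: 0.00000715° × 111195 × cos 33.0691° ≈ 0.00000715 × 93182.8 = 0.666257 m.
Hypotenuse of the two orthogonal shifts: √(0.285771² + 0.666257²) = 0.724958 m.

0.72 meters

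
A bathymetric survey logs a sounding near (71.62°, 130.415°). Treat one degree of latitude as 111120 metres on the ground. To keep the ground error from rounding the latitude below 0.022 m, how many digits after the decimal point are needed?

7 decimal places

One degree of latitude covers 111120 m.
N decimal places → at most half a unit in the last place, 0.5 × 10⁻ᴺ° = 111120/2 × 10⁻ᴺ m.
Need 0.5 × 111120 × 10⁻ᴺ ≤ 0.022 → 10⁻ᴺ ≤ 3.960e-07, so N ≥ 6.40.
N = 6 would give 0.0556 m (too coarse); N = 7 gives 0.00556 m ≤ 0.022 m.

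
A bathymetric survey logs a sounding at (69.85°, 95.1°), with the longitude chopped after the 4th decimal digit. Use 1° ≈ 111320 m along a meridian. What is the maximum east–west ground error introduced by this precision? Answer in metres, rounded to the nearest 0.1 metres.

Truncating at 4 decimal places can drop up to a full unit in the last place, so the longitude may be off by as much as 0.0001°.
At latitude 69.85° a degree of longitude spans 111320 m × cos 69.85° = 111320 × 0.3445 ≈ 38347.4 m.
So at most 0.0001° × 38347.4 ≈ 3.83474 m east–west.

3.8 metres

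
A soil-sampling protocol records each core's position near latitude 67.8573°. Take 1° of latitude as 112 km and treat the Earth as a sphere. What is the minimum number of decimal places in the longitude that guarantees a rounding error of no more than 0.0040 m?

7

At 67.8573° one degree of longitude covers 112000 × cos 67.8573° ≈ 112000 × 0.3769 ≈ 42214.4 m.
N decimal places → at most half a unit in the last place, 0.5 × 10⁻ᴺ° = 42214.4/2 × 10⁻ᴺ m.
Need 0.5 × 42214.4 × 10⁻ᴺ ≤ 0.0040 → 10⁻ᴺ ≤ 1.895e-07, so N ≥ 6.72.
N = 6 would give 0.0211 m (too coarse); N = 7 gives 0.00211 m ≤ 0.0040 m.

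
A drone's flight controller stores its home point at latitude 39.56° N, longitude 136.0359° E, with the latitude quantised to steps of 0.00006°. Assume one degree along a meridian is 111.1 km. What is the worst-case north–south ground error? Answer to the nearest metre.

With a 0.00006° grid the true value lies within half a step, ±0.00006°/2 = ±3e-05°, of the stored one.
So the N–S error is at most 3e-05 × 111100 = 3.333 m.

3 metres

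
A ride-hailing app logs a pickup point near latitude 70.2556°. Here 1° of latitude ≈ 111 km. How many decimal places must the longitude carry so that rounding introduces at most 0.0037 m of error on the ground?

7 decimal places

At 70.2556° one degree of longitude covers 111000 × cos 70.2556° ≈ 111000 × 0.3378 ≈ 37498.5 m.
Rounding to N decimal places gives at most 0.5 × 10⁻ᴺ degrees of error, i.e. 0.5 × 10⁻ᴺ × 37498.5 m.
Need 0.5 × 37498.5 × 10⁻ᴺ ≤ 0.0037 → 10⁻ᴺ ≤ 1.973e-07, so N ≥ 6.70.
At 6 places the error can reach 0.0187 m, but 7 places keeps it to 0.00187 m.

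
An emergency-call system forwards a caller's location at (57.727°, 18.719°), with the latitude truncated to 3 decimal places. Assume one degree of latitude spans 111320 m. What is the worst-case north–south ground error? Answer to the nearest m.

Truncating at 3 decimal places can drop up to a full unit in the last place, so the latitude may be off by as much as 0.001°.
North–south distance: 0.001° × 111320 m/° = 111.32 m.

111 m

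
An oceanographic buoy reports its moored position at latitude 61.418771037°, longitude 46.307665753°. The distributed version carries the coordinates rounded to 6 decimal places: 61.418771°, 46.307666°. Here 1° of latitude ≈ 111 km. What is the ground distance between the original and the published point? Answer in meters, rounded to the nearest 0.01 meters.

0.01 meters

Δlat = 61.418771037 − 61.418771 = +0.000000037°; Δlon = 46.307665753 − 46.307666 = -0.000000247°.
North–south shift: 0.000000037 × 111000 = 0.004107 m.
E–W at 61.4188°: -0.000000247° × 111000 × cos 61.4188° = -0.000000247 × 111000 × 0.4784 ≈ -0.0131164 m.
Distance: √(0.004107² + 0.0131164²) ≈ 0.0137444 m.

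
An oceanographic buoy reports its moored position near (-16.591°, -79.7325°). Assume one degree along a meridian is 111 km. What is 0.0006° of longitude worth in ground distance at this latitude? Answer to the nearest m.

0.0006° of longitude at 16.591° is 0.0006 × 111000 × cos 16.591° ≈ 0.0006 × 106379 = 63.8273 m.

64 m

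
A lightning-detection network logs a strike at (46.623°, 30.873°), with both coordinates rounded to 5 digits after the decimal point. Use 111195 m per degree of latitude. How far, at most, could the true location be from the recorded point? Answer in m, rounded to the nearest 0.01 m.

Rounding to 5 decimal places leaves each coordinate within ±5e-06° of the true value.
North–south component: 5e-06° × 111195 = 0.555975 m.
E–W at 46.623°: 5e-06° × 111195 × cos 46.623° = 5e-06 × 111195 × 0.6868 ≈ 0.381841 m.
Worst case both components are at the extreme and orthogonal: √(0.555975² + 0.381841²) ≈ 0.674471 m.

0.67 m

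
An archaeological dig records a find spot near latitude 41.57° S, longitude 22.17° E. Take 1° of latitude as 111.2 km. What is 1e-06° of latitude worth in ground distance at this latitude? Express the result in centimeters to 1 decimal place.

11.1 centimeters

Along a meridian 1e-06° is 1e-06 × 111200 = 0.1112 m.
That is 0.1112 m = 11.12 cm.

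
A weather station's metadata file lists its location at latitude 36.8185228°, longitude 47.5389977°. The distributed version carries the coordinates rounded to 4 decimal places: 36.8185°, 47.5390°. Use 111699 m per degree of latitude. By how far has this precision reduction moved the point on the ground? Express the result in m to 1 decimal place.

2.6 m

Δlat = 36.8185228 − 36.8185 = +0.0000228°; Δlon = 47.5389977 − 47.5390 = -0.0000023°.
North–south shift: 0.0000228 × 111699 = 2.54674 m.
East–west at this latitude: -0.0000023° × 111699 × cos 36.8185° ≈ -0.0000023 × 89419.3 = -0.205664 m.
Combined displacement = (2.54674² + 0.205664²)^½ ≈ 2.55503 m.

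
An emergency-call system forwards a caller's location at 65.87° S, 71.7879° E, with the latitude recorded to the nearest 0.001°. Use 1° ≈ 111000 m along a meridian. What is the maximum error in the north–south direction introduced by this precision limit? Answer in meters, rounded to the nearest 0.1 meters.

55.5 meters

Rounding to 3 decimal places leaves the latitude within ±0.0005° of the true value.
Along the meridian that is 0.0005° × 111000 m/° = 55.5 m.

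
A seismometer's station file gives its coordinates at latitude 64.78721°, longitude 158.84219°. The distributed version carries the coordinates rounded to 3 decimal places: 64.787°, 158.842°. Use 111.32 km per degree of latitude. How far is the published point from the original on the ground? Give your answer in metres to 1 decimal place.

The latitude changed by +0.00021° and the longitude by +0.00019°.
North–south shift: 0.00021 × 111320 = 23.3772 m.
East–west at this latitude: 0.00019° × 111320 × cos 64.787° ≈ 0.00019 × 47420.6 = 9.00991 m.
Hypotenuse of the two orthogonal shifts: √(23.3772² + 9.00991²) = 25.0534 m.

25.1 metres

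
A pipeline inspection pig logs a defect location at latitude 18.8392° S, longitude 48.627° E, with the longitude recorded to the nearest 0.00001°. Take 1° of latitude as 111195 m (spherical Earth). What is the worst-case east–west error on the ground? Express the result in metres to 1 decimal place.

0.5 metres

Rounding to 5 decimal places leaves the longitude within ±5e-06° of the true value.
Parallels shrink by cos φ, so at 18.8392° a degree of longitude is 111195 × 0.9464 ≈ 105238 m.
East–west error: 5e-06° × 105238 m/° ≈ 0.526191 m.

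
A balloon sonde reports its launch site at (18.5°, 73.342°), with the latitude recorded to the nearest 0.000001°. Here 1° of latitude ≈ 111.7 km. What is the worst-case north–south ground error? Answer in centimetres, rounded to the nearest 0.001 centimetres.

Rounding to 6 decimal places leaves the latitude within ±5e-07° of the true value.
Along the meridian that is 5e-07° × 111700 m/° = 0.05585 m.
That is 0.05585 m = 5.585 cm.

5.585 centimetres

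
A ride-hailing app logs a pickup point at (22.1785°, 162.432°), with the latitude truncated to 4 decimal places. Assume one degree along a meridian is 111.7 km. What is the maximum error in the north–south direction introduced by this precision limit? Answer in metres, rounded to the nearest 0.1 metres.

Truncating at 4 decimal places can drop up to a full unit in the last place, so the latitude may be off by as much as 0.0001°.
Along the meridian that is 0.0001° × 111700 m/° = 11.17 m.

11.2 metres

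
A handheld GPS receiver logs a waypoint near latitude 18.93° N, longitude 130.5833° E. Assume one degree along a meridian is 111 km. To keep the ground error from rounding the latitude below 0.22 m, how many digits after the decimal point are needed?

One degree of latitude covers 111000 m.
With N decimal places the half-ulp bound is 0.5·10⁻ᴺ°, or 0.5·10⁻ᴺ × 111000 m on the ground.
Need 0.5 × 111000 × 10⁻ᴺ ≤ 0.22 → 10⁻ᴺ ≤ 3.964e-06, so N ≥ 5.40.
At 5 places the error can reach 0.555 m, but 6 places keeps it to 0.0555 m.

6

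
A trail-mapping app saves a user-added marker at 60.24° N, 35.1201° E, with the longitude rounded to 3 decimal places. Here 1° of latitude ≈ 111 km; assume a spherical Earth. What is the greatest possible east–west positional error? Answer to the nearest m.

28 m

Rounding to 3 decimal places leaves the longitude within ±0.0005° of the true value.
Parallels shrink by cos φ, so at 60.24° a degree of longitude is 111000 × 0.4964 ≈ 55096.9 m.
East–west error: 0.0005° × 55096.9 m/° ≈ 27.5484 m.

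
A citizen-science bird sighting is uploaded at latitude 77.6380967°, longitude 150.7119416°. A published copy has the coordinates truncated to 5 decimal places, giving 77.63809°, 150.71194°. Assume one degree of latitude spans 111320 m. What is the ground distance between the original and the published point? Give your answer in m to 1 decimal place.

0.7 m

Δlat = 77.6380967 − 77.63809 = +0.0000067°; Δlon = 150.7119416 − 150.71194 = +0.0000016°.
North–south shift: 0.0000067 × 111320 = 0.745844 m.
East–west at this latitude: 0.0000016° × 111320 × cos 77.6381° ≈ 0.0000016 × 23832.1 = 0.0381313 m.
Distance: √(0.745844² + 0.0381313²) ≈ 0.746818 m.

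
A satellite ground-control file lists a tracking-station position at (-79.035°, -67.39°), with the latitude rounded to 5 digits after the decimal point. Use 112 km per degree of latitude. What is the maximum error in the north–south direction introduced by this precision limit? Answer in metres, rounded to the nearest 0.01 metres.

0.56 metres

Rounding to 5 decimal places leaves the latitude within ±5e-06° of the true value.
So the N–S error is at most 5e-06 × 112000 = 0.56 m.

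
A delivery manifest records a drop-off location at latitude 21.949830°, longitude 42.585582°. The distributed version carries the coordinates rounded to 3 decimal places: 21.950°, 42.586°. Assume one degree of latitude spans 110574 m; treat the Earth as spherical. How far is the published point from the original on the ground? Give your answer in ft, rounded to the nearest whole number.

154 ft

The latitude changed by -0.000170° and the longitude by -0.000418°.
N–S: -0.000170° × 110574 m/° = -18.7976 m.
East–west at this latitude: -0.000418° × 110574 × cos 21.95° ≈ -0.000418 × 102559 = -42.8695 m.
Hypotenuse of the two orthogonal shifts: √(18.7976² + 42.8695²) = 46.8096 m.
Converting: 46.8096 m × 3.2808 ft/m ≈ 153.57 ft.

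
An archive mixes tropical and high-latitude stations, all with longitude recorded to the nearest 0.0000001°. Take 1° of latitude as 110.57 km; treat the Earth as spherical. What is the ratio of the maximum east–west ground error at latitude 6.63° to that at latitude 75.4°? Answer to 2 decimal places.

3.94

Rounding to 7 decimal places leaves the longitude within ±5e-08° of the true value.
At 6.63°: 5e-08° × 110570 × cos 6.63° = 5e-08 × 110570 × 0.9933 ≈ 0.0054915 m.
At 75.4°: 5e-08° × 110570 × cos 75.4° = 5e-08 × 110570 × 0.2521 ≈ 0.0013936 m.
The ratio reduces to cos 6.63° / cos 75.4° = 0.9933/0.2521 ≈ 3.9406.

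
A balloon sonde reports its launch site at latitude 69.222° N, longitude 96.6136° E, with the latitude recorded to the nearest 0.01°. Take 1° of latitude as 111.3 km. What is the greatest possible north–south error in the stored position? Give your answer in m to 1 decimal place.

Rounding to 2 decimal places leaves the latitude within ±0.005° of the true value.
Along the meridian that is 0.005° × 111300 m/° = 556.5 m.

556.5 m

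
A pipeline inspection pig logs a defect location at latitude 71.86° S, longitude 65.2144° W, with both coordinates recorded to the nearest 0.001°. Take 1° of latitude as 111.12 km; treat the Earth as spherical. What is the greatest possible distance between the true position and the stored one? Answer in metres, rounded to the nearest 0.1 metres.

58.2 metres

Rounding to 3 decimal places leaves each coordinate within ±0.0005° of the true value.
N–S: 0.0005° × 111120 m/° = 55.56 m.
E–W at 71.86°: 0.0005° × 111120 × cos 71.86° = 0.0005 × 111120 × 0.3113 ≈ 17.298 m.
The two errors are perpendicular, so the maximum displacement is √(55.56² + 17.298²) ≈ 58.1905 m.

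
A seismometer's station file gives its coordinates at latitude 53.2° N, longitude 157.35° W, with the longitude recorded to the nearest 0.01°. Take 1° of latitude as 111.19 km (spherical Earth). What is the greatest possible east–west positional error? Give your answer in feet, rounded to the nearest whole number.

Rounding to 2 decimal places leaves the longitude within ±0.005° of the true value.
One degree of longitude at 53.2° is 111190 × cos 53.2° ≈ 111190 × 0.5990 = 66605.4 m.
East–west error: 0.005° × 66605.4 m/° ≈ 333.027 m.
In feet: 333.027 m ÷ 0.3048 ≈ 1092.6 ft.

1093 feet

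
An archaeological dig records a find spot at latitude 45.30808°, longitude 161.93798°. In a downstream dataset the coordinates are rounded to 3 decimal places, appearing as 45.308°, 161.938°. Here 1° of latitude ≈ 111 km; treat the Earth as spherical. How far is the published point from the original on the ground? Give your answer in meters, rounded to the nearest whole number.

9 meters

Δlat = 45.30808 − 45.308 = +0.00008°; Δlon = 161.93798 − 161.938 = -0.00002°.
N–S: 0.00008° × 111000 m/° = 8.88 m.
East–west at this latitude: -0.00002° × 111000 × cos 45.308° ≈ -0.00002 × 78065.8 = -1.56132 m.
Combined displacement = (8.88² + 1.56132²)^½ ≈ 9.01621 m.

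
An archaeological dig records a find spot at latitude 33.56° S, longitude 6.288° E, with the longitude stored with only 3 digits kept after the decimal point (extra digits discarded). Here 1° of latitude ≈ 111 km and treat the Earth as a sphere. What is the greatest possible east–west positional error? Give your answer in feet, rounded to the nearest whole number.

Truncating at 3 decimal places can drop up to a full unit in the last place, so the longitude may be off by as much as 0.001°.
Parallels shrink by cos φ, so at 33.56° a degree of longitude is 111000 × 0.8333 ≈ 92497.1 m.
So at most 0.001° × 92497.1 ≈ 92.4971 m east–west.
Converting: 92.4971 m × 3.2808 ft/m ≈ 303.47 ft.

303 feet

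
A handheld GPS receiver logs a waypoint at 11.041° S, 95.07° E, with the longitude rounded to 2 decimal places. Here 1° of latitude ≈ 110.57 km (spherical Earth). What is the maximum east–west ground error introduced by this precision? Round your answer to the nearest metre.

543 metres

Rounding to 2 decimal places leaves the longitude within ±0.005° of the true value.
Parallels shrink by cos φ, so at 11.041° a degree of longitude is 110570 × 0.9815 ≈ 108523 m.
Maximum E–W displacement: 0.005 × 108523 = 542.617 m.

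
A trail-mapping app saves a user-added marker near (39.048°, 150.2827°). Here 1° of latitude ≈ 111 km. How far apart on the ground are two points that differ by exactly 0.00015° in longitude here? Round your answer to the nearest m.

0.00015° of longitude at 39.048° is 0.00015 × 111000 × cos 39.048° ≈ 0.00015 × 86204.7 = 12.9307 m.

13 m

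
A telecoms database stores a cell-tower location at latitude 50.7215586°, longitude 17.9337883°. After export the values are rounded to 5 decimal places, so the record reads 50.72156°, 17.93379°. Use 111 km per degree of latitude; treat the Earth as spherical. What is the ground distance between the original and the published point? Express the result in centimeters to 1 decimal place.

Δlat = 50.7215586 − 50.72156 = -0.0000014°; Δlon = 17.9337883 − 17.93379 = -0.0000017°.
North–south shift: -0.0000014 × 111000 = -0.1554 m.
East–west at this latitude: -0.0000017° × 111000 × cos 50.7216° ≈ -0.0000017 × 70272.9 = -0.119464 m.
Hypotenuse of the two orthogonal shifts: √(0.1554² + 0.119464²) = 0.196012 m.
That is 0.196012 m = 19.601 cm.

19.6 centimeters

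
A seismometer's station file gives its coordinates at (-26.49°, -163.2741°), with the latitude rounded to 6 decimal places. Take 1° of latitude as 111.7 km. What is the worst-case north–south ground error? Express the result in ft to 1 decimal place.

0.2 ft

Rounding to 6 decimal places leaves the latitude within ±5e-07° of the true value.
North–south distance: 5e-07° × 111700 m/° = 0.05585 m.
Converting: 0.05585 m × 3.2808 ft/m ≈ 0.18323 ft.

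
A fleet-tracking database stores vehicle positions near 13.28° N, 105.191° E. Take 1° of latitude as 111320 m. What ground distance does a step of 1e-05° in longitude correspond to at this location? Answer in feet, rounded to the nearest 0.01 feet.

3.55 feet

At 13.28° a degree of longitude is 111320 × cos 13.28° ≈ 108343 m, so 1e-05° corresponds to 1.08343 m.
In feet: 1.08343 m ÷ 0.3048 ≈ 3.5546 ft.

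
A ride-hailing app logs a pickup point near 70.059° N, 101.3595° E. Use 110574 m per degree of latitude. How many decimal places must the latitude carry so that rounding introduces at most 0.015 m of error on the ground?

7 decimal places

One degree of latitude covers 110574 m.
N decimal places → at most half a unit in the last place, 0.5 × 10⁻ᴺ° = 110574/2 × 10⁻ᴺ m.
Need 0.5 × 110574 × 10⁻ᴺ ≤ 0.015 → 10⁻ᴺ ≤ 2.713e-07, so N ≥ 6.57.
At 6 places the error can reach 0.0553 m, but 7 places keeps it to 0.00553 m.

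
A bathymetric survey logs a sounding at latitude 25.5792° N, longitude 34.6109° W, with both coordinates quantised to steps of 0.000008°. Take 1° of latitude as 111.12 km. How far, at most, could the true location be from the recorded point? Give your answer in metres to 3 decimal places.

0.599 metres

With a 0.000008° grid the true value lies within half a step, ±0.000008°/2 = ±4e-06°, of the stored one.
North–south component: 4e-06° × 111120 = 0.44448 m.
Longitude error → 4e-06 × 111120 × cos 25.5792° = 4e-06 × 111120 × 0.9020 ≈ 0.400916 m.
The two errors are perpendicular, so the maximum displacement is √(0.44448² + 0.400916²) ≈ 0.598579 m.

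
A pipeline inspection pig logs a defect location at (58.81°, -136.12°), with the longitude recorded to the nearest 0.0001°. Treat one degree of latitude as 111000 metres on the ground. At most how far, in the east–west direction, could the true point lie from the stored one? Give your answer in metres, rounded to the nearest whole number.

Rounding to 4 decimal places leaves the longitude within ±5e-05° of the true value.
One degree of longitude at 58.81° is 111000 × cos 58.81° ≈ 111000 × 0.5179 = 57484.4 m.
So at most 5e-05° × 57484.4 ≈ 2.87422 m east–west.

3 metres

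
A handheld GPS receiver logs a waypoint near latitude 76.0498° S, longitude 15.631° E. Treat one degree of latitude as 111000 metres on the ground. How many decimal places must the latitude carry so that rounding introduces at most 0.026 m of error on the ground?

7 decimal places

One degree of latitude covers 111000 m.
Rounding to N decimal places gives at most 0.5 × 10⁻ᴺ degrees of error, i.e. 0.5 × 10⁻ᴺ × 111000 m.
Setting 55500 × 10⁻ᴺ ≤ 0.026 gives 10ᴺ ≥ 2.135e+06, i.e. N ≥ 6.33.
N = 6 would give 0.0555 m (too coarse); N = 7 gives 0.00555 m ≤ 0.026 m.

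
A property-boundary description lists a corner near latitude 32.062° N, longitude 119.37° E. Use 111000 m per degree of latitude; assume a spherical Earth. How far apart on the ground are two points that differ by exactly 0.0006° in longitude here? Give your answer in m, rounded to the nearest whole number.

56 m

0.0006° of longitude at 32.062° is 0.0006 × 111000 × cos 32.062° ≈ 0.0006 × 94069.6 = 56.4418 m.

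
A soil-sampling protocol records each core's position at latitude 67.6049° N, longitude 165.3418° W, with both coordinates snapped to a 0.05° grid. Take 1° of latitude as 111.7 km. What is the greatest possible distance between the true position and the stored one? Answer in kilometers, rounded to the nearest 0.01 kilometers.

With a 0.05° grid the true value lies within half a step, ±0.05°/2 = ±0.025°, of the stored one.
N–S: 0.025° × 111700 m/° = 2792.5 m.
E–W at 67.6049°: 0.025° × 111700 × cos 67.6049° = 0.025 × 111700 × 0.3810 ≈ 1063.92 m.
The two errors are perpendicular, so the maximum displacement is √(2792.5² + 1063.92²) ≈ 2988.31 m.
That is 2988.31 m = 2.9883 km.

2.99 kilometers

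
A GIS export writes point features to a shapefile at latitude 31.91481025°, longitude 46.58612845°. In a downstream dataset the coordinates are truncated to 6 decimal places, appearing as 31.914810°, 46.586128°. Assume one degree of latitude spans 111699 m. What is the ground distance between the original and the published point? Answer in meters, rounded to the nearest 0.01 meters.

0.05 meters

Δlat = 31.91481025 − 31.914810 = +0.00000025°; Δlon = 46.58612845 − 46.586128 = +0.00000045°.
N–S: 0.00000025° × 111699 m/° = 0.0279247 m.
E–W at 31.9148°: 0.00000045° × 111699 × cos 31.9148° = 0.00000045 × 111699 × 0.8488 ≈ 0.0426663 m.
Combined displacement = (0.0279247² + 0.0426663²)^½ ≈ 0.0509922 m.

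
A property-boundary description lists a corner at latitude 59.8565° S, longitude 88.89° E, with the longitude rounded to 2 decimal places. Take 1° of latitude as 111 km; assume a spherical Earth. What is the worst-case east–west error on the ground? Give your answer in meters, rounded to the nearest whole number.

Rounding to 2 decimal places leaves the longitude within ±0.005° of the true value.
Parallels shrink by cos φ, so at 59.8565° a degree of longitude is 111000 × 0.5022 ≈ 55740.6 m.
So at most 0.005° × 55740.6 ≈ 278.703 m east–west.

279 meters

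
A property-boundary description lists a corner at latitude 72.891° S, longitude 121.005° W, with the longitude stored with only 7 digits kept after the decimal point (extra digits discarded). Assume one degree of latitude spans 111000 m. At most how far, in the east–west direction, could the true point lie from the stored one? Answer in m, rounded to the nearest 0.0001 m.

0.0033 m

Truncating at 7 decimal places can drop up to a full unit in the last place, so the longitude may be off by as much as 1e-07°.
Parallels shrink by cos φ, so at 72.891° a degree of longitude is 111000 × 0.2942 ≈ 32655.1 m.
Maximum E–W displacement: 1e-07 × 32655.1 = 0.00326551 m.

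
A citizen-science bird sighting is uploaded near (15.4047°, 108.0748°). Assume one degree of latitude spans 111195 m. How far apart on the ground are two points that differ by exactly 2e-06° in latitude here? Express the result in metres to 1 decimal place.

Along a meridian 2e-06° is 2e-06 × 111195 = 0.22239 m.

0.2 metres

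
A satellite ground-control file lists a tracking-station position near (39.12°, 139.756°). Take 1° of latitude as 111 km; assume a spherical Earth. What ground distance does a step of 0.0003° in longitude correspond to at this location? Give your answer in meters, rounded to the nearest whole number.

26 meters

0.0003° of longitude at 39.12° is 0.0003 × 111000 × cos 39.12° ≈ 0.0003 × 86116.7 = 25.835 m.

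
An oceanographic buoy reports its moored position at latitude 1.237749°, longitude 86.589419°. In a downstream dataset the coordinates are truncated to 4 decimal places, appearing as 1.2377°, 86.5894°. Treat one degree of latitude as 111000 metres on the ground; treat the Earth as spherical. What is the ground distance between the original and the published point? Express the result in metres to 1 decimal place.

5.8 metres

Δlat = 1.237749 − 1.2377 = +0.000049°; Δlon = 86.589419 − 86.5894 = +0.000019°.
North–south shift: 0.000049 × 111000 = 5.439 m.
East–west at this latitude: 0.000019° × 111000 × cos 1.2377° ≈ 0.000019 × 110974 = 2.10851 m.
Combined displacement = (5.439² + 2.10851²)^½ ≈ 5.8334 m.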